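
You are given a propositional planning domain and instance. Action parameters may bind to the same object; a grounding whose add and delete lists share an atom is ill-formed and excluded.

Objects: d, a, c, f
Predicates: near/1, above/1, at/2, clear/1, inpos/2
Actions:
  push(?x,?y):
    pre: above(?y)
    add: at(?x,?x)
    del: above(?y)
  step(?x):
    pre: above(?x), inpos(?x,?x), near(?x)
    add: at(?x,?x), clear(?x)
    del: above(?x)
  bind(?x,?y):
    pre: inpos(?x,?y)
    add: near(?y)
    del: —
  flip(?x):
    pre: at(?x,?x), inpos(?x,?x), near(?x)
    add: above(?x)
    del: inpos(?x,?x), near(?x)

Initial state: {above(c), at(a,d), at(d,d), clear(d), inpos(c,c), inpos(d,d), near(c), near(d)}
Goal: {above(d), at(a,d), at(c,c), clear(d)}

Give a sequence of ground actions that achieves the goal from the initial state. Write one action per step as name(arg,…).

push(c,c); flip(d)

1. push(c,c)  →  {at(a,d), at(c,c), at(d,d), clear(d), inpos(c,c), inpos(d,d), near(c), near(d)}
2. flip(d)  →  {above(d), at(a,d), at(c,c), at(d,d), clear(d), inpos(c,c), near(c)}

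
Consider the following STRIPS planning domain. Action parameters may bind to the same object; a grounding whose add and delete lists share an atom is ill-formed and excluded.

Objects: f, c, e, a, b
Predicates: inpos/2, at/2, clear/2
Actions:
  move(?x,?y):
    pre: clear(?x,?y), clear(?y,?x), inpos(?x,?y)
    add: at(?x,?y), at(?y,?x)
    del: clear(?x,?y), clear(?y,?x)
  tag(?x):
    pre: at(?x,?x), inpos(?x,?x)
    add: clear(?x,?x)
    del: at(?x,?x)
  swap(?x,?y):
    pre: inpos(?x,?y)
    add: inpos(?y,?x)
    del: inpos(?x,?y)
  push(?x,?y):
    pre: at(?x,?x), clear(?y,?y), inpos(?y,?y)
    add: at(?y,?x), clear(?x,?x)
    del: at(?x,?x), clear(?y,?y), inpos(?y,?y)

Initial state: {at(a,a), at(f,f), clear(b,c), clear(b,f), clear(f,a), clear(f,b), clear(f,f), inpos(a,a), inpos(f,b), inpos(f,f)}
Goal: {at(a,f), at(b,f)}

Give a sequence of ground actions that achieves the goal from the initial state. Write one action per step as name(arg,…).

1. move(f,b)  →  {at(a,a), at(b,f), at(f,b), at(f,f), clear(b,c), clear(f,a), clear(f,f), inpos(a,a), inpos(f,b), inpos(f,f)}
2. tag(a)  →  {at(b,f), at(f,b), at(f,f), clear(a,a), clear(b,c), clear(f,a), clear(f,f), inpos(a,a), inpos(f,b), inpos(f,f)}
3. push(f,a)  →  {at(a,f), at(b,f), at(f,b), clear(b,c), clear(f,a), clear(f,f), inpos(f,b), inpos(f,f)}

move(f,b); tag(a); push(f,a)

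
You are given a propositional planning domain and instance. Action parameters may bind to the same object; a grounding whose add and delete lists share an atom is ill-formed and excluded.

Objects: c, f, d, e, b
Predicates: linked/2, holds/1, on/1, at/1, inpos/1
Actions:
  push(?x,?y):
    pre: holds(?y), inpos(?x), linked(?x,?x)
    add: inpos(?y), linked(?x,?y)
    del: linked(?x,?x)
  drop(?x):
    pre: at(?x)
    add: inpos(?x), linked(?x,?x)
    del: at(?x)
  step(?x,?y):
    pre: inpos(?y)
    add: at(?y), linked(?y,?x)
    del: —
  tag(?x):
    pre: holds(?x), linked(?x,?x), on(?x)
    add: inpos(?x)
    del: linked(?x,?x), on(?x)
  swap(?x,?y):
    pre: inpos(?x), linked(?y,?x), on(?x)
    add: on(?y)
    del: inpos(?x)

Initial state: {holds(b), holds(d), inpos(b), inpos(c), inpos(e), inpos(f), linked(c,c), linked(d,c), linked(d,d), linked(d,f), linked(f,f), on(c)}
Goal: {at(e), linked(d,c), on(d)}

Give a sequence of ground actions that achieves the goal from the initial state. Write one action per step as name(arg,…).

step(c,e); swap(c,d)

1. step(c,e)  →  {at(e), holds(b), holds(d), inpos(b), inpos(c), inpos(e), inpos(f), linked(c,c), linked(d,c), linked(d,d), linked(d,f), linked(e,c), linked(f,f), on(c)}
2. swap(c,d)  →  {at(e), holds(b), holds(d), inpos(b), inpos(e), inpos(f), linked(c,c), linked(d,c), linked(d,d), linked(d,f), linked(e,c), linked(f,f), on(c), on(d)}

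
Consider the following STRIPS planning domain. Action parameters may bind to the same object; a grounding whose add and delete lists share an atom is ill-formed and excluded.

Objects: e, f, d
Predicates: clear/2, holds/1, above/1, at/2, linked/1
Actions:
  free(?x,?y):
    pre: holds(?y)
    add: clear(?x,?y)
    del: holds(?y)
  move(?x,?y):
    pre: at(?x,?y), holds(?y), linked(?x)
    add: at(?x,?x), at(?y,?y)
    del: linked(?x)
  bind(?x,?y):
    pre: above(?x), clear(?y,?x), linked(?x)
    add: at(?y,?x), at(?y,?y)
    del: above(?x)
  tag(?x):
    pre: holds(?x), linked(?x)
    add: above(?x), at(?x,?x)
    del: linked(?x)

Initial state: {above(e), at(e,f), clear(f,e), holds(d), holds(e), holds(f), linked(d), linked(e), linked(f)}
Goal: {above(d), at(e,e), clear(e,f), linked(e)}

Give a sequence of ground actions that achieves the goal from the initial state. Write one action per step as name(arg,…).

1. free(e,e)  →  {above(e), at(e,f), clear(e,e), clear(f,e), holds(d), holds(f), linked(d), linked(e), linked(f)}
2. free(e,f)  →  {above(e), at(e,f), clear(e,e), clear(e,f), clear(f,e), holds(d), linked(d), linked(e), linked(f)}
3. bind(e,e)  →  {at(e,e), at(e,f), clear(e,e), clear(e,f), clear(f,e), holds(d), linked(d), linked(e), linked(f)}
4. tag(d)  →  {above(d), at(d,d), at(e,e), at(e,f), clear(e,e), clear(e,f), clear(f,e), holds(d), linked(e), linked(f)}

free(e,e); free(e,f); bind(e,e); tag(d)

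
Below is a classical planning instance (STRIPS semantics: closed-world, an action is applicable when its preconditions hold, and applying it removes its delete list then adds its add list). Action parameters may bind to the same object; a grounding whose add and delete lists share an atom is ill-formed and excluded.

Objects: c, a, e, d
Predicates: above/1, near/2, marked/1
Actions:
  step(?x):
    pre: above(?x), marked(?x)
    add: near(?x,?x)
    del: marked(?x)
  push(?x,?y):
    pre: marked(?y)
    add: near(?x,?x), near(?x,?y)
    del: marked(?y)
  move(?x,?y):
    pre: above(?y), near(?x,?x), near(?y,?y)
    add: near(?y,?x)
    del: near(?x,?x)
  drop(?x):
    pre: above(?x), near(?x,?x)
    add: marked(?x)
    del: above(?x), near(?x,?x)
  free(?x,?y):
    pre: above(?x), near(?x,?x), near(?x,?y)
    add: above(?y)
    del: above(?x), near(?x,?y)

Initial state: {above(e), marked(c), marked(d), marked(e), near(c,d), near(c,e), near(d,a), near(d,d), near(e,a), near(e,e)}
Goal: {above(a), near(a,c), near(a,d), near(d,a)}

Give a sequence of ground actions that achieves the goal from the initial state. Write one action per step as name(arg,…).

push(a,c); push(a,d); free(e,a)

1. push(a,c)  →  {above(e), marked(d), marked(e), near(a,a), near(a,c), near(c,d), near(c,e), near(d,a), near(d,d), near(e,a), near(e,e)}
2. push(a,d)  →  {above(e), marked(e), near(a,a), near(a,c), near(a,d), near(c,d), near(c,e), near(d,a), near(d,d), near(e,a), near(e,e)}
3. free(e,a)  →  {above(a), marked(e), near(a,a), near(a,c), near(a,d), near(c,d), near(c,e), near(d,a), near(d,d), near(e,e)}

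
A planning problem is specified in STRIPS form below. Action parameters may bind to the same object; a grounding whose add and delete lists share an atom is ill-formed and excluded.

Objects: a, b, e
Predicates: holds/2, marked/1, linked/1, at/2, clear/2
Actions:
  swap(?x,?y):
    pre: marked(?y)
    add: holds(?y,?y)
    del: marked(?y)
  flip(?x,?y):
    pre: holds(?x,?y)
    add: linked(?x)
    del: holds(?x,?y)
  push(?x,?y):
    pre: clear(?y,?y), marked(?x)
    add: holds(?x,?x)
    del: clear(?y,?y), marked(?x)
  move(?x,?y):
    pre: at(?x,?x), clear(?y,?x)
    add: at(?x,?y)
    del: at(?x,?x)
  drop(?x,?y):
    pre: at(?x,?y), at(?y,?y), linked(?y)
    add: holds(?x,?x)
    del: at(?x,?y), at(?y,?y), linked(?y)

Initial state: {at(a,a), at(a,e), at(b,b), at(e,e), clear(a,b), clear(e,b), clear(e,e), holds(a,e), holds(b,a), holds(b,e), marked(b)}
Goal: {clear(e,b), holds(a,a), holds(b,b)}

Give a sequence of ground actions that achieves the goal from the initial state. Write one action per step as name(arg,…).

swap(a,b); flip(a,e); drop(a,a)

1. swap(a,b)  →  {at(a,a), at(a,e), at(b,b), at(e,e), clear(a,b), clear(e,b), clear(e,e), holds(a,e), holds(b,a), holds(b,b), holds(b,e)}
2. flip(a,e)  →  {at(a,a), at(a,e), at(b,b), at(e,e), clear(a,b), clear(e,b), clear(e,e), holds(b,a), holds(b,b), holds(b,e), linked(a)}
3. drop(a,a)  →  {at(a,e), at(b,b), at(e,e), clear(a,b), clear(e,b), clear(e,e), holds(a,a), holds(b,a), holds(b,b), holds(b,e)}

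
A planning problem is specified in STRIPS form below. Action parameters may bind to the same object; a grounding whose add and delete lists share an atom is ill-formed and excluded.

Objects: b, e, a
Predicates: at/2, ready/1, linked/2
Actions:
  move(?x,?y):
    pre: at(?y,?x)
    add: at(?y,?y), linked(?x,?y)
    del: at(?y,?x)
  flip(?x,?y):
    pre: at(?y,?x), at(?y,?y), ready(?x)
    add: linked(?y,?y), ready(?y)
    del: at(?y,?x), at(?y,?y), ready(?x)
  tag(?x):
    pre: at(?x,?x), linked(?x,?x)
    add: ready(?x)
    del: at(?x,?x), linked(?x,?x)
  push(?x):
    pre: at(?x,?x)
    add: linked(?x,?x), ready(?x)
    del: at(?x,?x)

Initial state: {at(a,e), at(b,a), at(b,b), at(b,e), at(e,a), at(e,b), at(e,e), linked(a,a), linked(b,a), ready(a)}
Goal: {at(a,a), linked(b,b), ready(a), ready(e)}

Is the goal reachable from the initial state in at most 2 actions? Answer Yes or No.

No

1. move(e,a)  →  {at(a,a), at(b,a), at(b,b), at(b,e), at(e,a), at(e,b), at(e,e), linked(a,a), linked(b,a), linked(e,a), ready(a)}
2. push(b)  →  {at(a,a), at(b,a), at(b,e), at(e,a), at(e,b), at(e,e), linked(a,a), linked(b,a), linked(b,b), linked(e,a), ready(a), ready(b)}
3. flip(b,e)  →  {at(a,a), at(b,a), at(b,e), at(e,a), linked(a,a), linked(b,a), linked(b,b), linked(e,a), linked(e,e), ready(a), ready(e)}
optimal plan length = 3; 3 > 2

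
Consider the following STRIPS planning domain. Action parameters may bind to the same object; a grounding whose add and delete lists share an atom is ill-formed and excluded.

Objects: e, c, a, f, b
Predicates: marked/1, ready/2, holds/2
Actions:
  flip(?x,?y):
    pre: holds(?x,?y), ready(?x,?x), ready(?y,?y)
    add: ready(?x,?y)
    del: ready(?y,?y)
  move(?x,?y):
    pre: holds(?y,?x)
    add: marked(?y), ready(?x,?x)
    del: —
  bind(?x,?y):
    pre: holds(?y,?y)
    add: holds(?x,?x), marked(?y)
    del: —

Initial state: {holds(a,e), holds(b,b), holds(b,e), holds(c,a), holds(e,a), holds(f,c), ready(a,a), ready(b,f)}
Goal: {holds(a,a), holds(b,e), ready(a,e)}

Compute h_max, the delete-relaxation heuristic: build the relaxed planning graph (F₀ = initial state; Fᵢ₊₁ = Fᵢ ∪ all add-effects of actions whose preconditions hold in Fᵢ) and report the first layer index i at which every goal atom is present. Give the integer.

F0 = init (8 atoms)
F1 = F0 ∪ {holds(a,a), holds(c,c), holds(e,e), holds(f,f), marked(a), marked(b), marked(c), marked(e), marked(f), ready(b,b), ready(c,c), ready(e,e)}  (20 atoms)
F2 = F1 ∪ {ready(a,e), ready(b,e), ready(c,a), ready(e,a), ready(f,f)}  (25 atoms)
goal ⊆ F2  ⇒  h_max = 2

2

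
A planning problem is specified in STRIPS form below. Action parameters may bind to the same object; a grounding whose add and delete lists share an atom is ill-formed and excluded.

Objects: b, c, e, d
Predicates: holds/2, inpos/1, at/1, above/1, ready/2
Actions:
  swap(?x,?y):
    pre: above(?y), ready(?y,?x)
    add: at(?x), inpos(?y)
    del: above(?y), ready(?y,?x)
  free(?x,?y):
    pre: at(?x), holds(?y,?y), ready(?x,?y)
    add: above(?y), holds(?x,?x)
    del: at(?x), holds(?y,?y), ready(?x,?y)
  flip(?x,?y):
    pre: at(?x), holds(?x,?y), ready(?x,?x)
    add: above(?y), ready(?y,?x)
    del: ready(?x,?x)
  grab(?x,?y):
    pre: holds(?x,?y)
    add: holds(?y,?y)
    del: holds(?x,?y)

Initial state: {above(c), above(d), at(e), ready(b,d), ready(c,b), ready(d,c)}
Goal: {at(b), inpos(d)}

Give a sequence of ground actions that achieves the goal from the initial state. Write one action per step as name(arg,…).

swap(b,c); swap(c,d)

1. swap(b,c)  →  {above(d), at(b), at(e), inpos(c), ready(b,d), ready(d,c)}
2. swap(c,d)  →  {at(b), at(c), at(e), inpos(c), inpos(d), ready(b,d)}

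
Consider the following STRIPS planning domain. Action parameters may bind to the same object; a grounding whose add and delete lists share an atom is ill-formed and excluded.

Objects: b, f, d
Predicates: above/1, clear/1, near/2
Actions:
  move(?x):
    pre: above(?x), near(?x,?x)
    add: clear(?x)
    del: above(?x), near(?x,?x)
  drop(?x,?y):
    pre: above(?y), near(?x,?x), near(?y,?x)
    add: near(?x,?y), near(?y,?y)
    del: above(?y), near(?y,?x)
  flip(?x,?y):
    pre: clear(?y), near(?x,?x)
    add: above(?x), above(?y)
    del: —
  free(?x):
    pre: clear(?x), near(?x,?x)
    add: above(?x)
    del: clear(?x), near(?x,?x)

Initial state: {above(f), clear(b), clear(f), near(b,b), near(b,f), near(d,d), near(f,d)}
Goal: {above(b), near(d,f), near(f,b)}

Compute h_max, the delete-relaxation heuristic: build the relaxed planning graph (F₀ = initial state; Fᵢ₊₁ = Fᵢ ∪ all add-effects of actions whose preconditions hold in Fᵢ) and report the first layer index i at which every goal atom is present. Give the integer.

F0 = init (7 atoms)
F1 = F0 ∪ {above(b), above(d), near(d,f), near(f,f)}  (11 atoms)
F2 = F1 ∪ {clear(d), near(f,b)}  (13 atoms)
goal ⊆ F2  ⇒  h_max = 2

2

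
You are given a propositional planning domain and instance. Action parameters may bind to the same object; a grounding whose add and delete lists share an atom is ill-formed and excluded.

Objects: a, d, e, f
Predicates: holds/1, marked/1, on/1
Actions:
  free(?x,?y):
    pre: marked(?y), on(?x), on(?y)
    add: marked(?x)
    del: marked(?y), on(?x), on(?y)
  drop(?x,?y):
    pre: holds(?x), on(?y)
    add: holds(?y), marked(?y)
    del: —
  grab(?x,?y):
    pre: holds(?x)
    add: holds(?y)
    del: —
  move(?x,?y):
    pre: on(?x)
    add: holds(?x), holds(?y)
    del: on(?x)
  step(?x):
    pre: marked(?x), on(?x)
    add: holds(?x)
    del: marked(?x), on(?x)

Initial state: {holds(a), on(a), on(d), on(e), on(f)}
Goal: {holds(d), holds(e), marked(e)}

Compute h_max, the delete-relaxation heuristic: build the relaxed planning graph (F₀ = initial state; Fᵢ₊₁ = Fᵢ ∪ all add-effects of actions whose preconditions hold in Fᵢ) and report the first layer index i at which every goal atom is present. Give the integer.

F0 = init (5 atoms)
F1 = F0 ∪ {holds(d), holds(e), holds(f), marked(a), marked(d), marked(e), marked(f)}  (12 atoms)
goal ⊆ F1  ⇒  h_max = 1

1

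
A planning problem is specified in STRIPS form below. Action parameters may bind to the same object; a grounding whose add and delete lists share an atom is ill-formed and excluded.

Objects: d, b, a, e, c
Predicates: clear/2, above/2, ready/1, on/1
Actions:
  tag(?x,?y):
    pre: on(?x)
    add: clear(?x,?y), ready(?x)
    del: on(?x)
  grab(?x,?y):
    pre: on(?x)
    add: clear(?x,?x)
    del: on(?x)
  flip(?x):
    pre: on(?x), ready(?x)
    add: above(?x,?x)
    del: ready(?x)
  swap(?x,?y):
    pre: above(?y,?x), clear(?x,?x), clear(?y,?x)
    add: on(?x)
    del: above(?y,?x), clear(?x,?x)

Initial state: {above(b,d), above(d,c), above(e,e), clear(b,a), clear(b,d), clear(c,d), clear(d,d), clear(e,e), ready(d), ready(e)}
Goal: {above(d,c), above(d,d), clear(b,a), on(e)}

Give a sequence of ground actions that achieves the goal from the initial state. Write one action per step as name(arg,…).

1. swap(d,b)  →  {above(d,c), above(e,e), clear(b,a), clear(b,d), clear(c,d), clear(e,e), on(d), ready(d), ready(e)}
2. flip(d)  →  {above(d,c), above(d,d), above(e,e), clear(b,a), clear(b,d), clear(c,d), clear(e,e), on(d), ready(e)}
3. swap(e,e)  →  {above(d,c), above(d,d), clear(b,a), clear(b,d), clear(c,d), on(d), on(e), ready(e)}

swap(d,b); flip(d); swap(e,e)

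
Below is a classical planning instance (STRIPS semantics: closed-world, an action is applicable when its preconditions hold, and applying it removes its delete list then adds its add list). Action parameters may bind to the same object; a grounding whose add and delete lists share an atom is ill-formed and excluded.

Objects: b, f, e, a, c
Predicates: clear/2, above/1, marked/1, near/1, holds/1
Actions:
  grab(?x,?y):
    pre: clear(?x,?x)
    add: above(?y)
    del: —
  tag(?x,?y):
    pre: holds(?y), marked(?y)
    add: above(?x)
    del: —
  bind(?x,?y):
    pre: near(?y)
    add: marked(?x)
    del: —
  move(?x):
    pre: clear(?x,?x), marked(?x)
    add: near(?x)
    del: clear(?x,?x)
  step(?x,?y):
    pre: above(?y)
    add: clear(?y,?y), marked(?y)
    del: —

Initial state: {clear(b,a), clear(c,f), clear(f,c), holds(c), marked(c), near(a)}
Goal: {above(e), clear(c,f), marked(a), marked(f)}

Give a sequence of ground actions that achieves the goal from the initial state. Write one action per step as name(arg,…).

1. tag(e,c)  →  {above(e), clear(b,a), clear(c,f), clear(f,c), holds(c), marked(c), near(a)}
2. bind(f,a)  →  {above(e), clear(b,a), clear(c,f), clear(f,c), holds(c), marked(c), marked(f), near(a)}
3. bind(a,a)  →  {above(e), clear(b,a), clear(c,f), clear(f,c), holds(c), marked(a), marked(c), marked(f), near(a)}

tag(e,c); bind(f,a); bind(a,a)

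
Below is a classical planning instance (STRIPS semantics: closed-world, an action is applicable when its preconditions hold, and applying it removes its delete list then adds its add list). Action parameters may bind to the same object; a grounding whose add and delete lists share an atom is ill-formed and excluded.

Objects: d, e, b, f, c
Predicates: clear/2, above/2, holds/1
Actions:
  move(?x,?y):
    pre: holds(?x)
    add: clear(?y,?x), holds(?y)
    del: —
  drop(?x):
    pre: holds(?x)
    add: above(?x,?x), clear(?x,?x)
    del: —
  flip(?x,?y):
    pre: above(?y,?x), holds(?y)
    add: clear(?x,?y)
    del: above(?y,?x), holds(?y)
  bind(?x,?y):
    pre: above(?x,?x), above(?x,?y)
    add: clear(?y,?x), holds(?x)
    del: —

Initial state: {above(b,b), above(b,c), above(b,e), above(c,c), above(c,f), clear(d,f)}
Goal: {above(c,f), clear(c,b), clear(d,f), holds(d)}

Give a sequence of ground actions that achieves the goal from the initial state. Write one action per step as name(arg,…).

1. bind(b,c)  →  {above(b,b), above(b,c), above(b,e), above(c,c), above(c,f), clear(c,b), clear(d,f), holds(b)}
2. move(b,d)  →  {above(b,b), above(b,c), above(b,e), above(c,c), above(c,f), clear(c,b), clear(d,b), clear(d,f), holds(b), holds(d)}

bind(b,c); move(b,d)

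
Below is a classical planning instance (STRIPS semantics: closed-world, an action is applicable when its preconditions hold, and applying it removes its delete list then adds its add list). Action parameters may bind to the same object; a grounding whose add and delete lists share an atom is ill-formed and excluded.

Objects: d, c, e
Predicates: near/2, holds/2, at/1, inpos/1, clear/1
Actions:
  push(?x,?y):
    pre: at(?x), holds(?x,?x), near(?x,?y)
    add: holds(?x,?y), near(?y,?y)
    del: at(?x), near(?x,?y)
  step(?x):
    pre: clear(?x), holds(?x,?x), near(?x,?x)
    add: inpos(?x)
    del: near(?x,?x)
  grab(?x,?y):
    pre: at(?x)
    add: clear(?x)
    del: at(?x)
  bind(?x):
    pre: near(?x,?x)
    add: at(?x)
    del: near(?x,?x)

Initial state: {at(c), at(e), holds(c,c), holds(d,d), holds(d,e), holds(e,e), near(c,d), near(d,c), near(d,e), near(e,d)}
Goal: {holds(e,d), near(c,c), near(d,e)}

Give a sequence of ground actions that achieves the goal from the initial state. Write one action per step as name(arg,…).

1. push(e,d)  →  {at(c), holds(c,c), holds(d,d), holds(d,e), holds(e,d), holds(e,e), near(c,d), near(d,c), near(d,d), near(d,e)}
2. bind(d)  →  {at(c), at(d), holds(c,c), holds(d,d), holds(d,e), holds(e,d), holds(e,e), near(c,d), near(d,c), near(d,e)}
3. push(d,c)  →  {at(c), holds(c,c), holds(d,c), holds(d,d), holds(d,e), holds(e,d), holds(e,e), near(c,c), near(c,d), near(d,e)}

push(e,d); bind(d); push(d,c)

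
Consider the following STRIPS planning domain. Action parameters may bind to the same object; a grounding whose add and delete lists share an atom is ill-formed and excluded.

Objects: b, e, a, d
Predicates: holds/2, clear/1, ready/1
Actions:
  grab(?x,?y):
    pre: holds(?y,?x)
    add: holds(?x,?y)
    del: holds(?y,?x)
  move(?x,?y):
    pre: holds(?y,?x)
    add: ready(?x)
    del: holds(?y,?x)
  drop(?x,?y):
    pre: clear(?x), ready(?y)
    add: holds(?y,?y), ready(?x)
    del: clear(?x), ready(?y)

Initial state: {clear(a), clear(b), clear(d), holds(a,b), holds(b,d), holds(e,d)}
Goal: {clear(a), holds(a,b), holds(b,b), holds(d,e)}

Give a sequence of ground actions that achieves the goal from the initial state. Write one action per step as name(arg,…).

1. grab(d,b)  →  {clear(a), clear(b), clear(d), holds(a,b), holds(d,b), holds(e,d)}
2. grab(d,e)  →  {clear(a), clear(b), clear(d), holds(a,b), holds(d,b), holds(d,e)}
3. move(b,d)  →  {clear(a), clear(b), clear(d), holds(a,b), holds(d,e), ready(b)}
4. drop(d,b)  →  {clear(a), clear(b), holds(a,b), holds(b,b), holds(d,e), ready(d)}

grab(d,b); grab(d,e); move(b,d); drop(d,b)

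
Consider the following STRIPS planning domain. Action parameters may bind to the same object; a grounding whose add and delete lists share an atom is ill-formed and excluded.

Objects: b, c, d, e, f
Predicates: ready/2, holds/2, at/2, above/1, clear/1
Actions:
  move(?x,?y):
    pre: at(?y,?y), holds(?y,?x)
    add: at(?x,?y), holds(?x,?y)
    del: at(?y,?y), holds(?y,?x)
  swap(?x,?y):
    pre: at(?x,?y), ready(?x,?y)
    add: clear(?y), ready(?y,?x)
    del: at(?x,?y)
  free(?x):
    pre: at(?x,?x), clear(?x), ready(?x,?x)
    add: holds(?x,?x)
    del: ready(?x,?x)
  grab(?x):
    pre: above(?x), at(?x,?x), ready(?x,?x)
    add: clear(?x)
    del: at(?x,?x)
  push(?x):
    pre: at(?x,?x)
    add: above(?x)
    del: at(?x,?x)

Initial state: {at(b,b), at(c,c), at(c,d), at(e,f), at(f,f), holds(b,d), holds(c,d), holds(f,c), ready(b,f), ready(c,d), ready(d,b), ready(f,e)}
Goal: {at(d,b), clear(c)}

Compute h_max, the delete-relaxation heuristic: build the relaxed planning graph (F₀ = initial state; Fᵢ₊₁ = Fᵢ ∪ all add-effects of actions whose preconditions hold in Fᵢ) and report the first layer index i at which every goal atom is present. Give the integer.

F0 = init (12 atoms)
F1 = F0 ∪ {above(b), above(c), above(f), at(c,f), at(d,b), at(d,c), clear(d), holds(c,f), holds(d,b), holds(d,c), ready(d,c)}  (23 atoms)
F2 = F1 ∪ {at(f,c), clear(b), clear(c), ready(b,d)}  (27 atoms)
goal ⊆ F2  ⇒  h_max = 2

2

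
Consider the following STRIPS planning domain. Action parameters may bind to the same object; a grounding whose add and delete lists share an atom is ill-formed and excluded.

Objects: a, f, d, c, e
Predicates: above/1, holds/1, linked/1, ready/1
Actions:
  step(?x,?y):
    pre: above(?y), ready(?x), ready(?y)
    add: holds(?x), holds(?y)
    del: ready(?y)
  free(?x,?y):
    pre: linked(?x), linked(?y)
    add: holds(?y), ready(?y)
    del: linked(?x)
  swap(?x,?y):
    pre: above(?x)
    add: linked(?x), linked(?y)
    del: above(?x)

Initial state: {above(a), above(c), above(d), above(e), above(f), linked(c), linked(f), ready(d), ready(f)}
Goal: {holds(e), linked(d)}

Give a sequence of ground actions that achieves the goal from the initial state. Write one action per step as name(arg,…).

swap(d,e); free(f,e)

1. swap(d,e)  →  {above(a), above(c), above(e), above(f), linked(c), linked(d), linked(e), linked(f), ready(d), ready(f)}
2. free(f,e)  →  {above(a), above(c), above(e), above(f), holds(e), linked(c), linked(d), linked(e), ready(d), ready(e), ready(f)}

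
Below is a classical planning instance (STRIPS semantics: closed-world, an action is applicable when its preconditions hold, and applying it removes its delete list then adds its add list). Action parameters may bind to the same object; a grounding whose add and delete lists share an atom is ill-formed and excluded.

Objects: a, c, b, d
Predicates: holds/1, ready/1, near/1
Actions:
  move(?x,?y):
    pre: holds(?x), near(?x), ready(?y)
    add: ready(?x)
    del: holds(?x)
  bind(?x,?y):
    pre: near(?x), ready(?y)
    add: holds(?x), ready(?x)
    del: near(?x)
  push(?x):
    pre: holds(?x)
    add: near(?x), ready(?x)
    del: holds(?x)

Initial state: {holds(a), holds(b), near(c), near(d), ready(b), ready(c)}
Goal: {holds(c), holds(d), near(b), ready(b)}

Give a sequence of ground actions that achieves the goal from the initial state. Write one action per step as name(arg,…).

1. bind(c,c)  →  {holds(a), holds(b), holds(c), near(d), ready(b), ready(c)}
2. bind(d,c)  →  {holds(a), holds(b), holds(c), holds(d), ready(b), ready(c), ready(d)}
3. push(b)  →  {holds(a), holds(c), holds(d), near(b), ready(b), ready(c), ready(d)}

bind(c,c); bind(d,c); push(b)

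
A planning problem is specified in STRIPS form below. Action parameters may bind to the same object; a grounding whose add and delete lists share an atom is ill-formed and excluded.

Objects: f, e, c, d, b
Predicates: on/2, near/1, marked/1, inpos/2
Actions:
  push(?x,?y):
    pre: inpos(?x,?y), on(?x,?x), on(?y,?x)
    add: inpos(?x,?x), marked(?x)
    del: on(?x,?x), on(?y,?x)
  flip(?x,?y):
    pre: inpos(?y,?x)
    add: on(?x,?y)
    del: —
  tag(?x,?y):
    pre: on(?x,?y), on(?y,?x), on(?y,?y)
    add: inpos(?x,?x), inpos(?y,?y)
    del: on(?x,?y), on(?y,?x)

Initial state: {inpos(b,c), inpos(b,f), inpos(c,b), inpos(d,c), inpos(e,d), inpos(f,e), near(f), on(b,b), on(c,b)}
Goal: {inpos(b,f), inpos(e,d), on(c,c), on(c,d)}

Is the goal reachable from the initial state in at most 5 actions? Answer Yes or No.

1. flip(c,d)  →  {inpos(b,c), inpos(b,f), inpos(c,b), inpos(d,c), inpos(e,d), inpos(f,e), near(f), on(b,b), on(c,b), on(c,d)}
2. flip(b,c)  →  {inpos(b,c), inpos(b,f), inpos(c,b), inpos(d,c), inpos(e,d), inpos(f,e), near(f), on(b,b), on(b,c), on(c,b), on(c,d)}
3. tag(c,b)  →  {inpos(b,b), inpos(b,c), inpos(b,f), inpos(c,b), inpos(c,c), inpos(d,c), inpos(e,d), inpos(f,e), near(f), on(b,b), on(c,d)}
4. flip(c,c)  →  {inpos(b,b), inpos(b,c), inpos(b,f), inpos(c,b), inpos(c,c), inpos(d,c), inpos(e,d), inpos(f,e), near(f), on(b,b), on(c,c), on(c,d)}
optimal plan length = 4; 4 ≤ 5

Yes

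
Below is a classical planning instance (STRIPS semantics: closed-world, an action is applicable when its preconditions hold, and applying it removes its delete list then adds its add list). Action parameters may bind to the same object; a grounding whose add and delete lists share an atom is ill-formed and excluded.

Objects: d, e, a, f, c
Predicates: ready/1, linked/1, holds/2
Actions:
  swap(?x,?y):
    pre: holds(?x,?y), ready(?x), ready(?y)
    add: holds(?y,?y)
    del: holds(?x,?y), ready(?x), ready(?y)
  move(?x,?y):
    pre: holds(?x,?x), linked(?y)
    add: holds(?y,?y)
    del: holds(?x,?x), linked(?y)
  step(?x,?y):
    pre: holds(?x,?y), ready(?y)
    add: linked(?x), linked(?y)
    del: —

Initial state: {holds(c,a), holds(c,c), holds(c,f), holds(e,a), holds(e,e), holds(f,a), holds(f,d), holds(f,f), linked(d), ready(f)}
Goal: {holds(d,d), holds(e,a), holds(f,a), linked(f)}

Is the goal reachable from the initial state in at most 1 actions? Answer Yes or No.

No

1. move(e,d)  →  {holds(c,a), holds(c,c), holds(c,f), holds(d,d), holds(e,a), holds(f,a), holds(f,d), holds(f,f), ready(f)}
2. step(f,f)  →  {holds(c,a), holds(c,c), holds(c,f), holds(d,d), holds(e,a), holds(f,a), holds(f,d), holds(f,f), linked(f), ready(f)}
optimal plan length = 2; 2 > 1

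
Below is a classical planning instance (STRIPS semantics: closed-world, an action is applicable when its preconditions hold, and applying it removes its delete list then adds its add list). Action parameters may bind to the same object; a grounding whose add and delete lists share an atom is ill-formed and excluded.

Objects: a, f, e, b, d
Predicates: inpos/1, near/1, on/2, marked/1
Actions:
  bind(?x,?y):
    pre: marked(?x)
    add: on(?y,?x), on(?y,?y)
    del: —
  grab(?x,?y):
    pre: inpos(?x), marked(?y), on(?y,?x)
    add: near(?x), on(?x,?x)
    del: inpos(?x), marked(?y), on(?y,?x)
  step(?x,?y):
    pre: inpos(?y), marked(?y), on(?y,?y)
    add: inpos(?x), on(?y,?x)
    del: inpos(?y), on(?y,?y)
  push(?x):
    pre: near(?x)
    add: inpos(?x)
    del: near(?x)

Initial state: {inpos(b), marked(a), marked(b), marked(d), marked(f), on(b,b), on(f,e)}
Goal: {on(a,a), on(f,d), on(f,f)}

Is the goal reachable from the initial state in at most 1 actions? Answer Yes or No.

No

1. bind(a,a)  →  {inpos(b), marked(a), marked(b), marked(d), marked(f), on(a,a), on(b,b), on(f,e)}
2. bind(d,f)  →  {inpos(b), marked(a), marked(b), marked(d), marked(f), on(a,a), on(b,b), on(f,d), on(f,e), on(f,f)}
optimal plan length = 2; 2 > 1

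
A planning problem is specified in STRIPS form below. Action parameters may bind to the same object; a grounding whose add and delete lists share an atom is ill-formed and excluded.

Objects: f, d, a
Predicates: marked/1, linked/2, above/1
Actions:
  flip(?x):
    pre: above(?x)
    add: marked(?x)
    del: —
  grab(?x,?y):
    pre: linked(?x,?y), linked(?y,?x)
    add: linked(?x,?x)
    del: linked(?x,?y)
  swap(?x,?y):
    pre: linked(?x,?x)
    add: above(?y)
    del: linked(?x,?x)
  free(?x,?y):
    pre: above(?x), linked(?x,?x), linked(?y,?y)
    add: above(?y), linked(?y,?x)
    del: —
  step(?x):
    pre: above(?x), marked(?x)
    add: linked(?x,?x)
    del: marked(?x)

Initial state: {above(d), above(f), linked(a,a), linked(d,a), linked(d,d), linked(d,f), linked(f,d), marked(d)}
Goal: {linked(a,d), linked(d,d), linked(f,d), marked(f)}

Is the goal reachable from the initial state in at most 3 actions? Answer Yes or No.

Yes

1. flip(f)  →  {above(d), above(f), linked(a,a), linked(d,a), linked(d,d), linked(d,f), linked(f,d), marked(d), marked(f)}
2. free(d,a)  →  {above(a), above(d), above(f), linked(a,a), linked(a,d), linked(d,a), linked(d,d), linked(d,f), linked(f,d), marked(d), marked(f)}
optimal plan length = 2; 2 ≤ 3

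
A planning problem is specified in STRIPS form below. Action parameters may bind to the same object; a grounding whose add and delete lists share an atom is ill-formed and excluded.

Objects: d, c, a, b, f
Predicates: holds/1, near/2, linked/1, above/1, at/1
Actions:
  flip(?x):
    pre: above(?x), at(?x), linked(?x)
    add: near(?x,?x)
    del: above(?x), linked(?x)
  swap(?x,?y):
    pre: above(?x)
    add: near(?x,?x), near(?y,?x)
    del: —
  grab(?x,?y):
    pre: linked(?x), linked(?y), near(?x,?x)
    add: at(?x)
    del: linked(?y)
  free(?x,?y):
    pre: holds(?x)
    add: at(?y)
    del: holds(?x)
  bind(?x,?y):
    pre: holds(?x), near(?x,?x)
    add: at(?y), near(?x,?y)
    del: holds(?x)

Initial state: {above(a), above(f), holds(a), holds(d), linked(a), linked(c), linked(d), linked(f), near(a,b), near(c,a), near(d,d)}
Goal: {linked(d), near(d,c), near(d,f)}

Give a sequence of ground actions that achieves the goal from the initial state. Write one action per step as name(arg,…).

1. swap(f,d)  →  {above(a), above(f), holds(a), holds(d), linked(a), linked(c), linked(d), linked(f), near(a,b), near(c,a), near(d,d), near(d,f), near(f,f)}
2. bind(d,c)  →  {above(a), above(f), at(c), holds(a), linked(a), linked(c), linked(d), linked(f), near(a,b), near(c,a), near(d,c), near(d,d), near(d,f), near(f,f)}

swap(f,d); bind(d,c)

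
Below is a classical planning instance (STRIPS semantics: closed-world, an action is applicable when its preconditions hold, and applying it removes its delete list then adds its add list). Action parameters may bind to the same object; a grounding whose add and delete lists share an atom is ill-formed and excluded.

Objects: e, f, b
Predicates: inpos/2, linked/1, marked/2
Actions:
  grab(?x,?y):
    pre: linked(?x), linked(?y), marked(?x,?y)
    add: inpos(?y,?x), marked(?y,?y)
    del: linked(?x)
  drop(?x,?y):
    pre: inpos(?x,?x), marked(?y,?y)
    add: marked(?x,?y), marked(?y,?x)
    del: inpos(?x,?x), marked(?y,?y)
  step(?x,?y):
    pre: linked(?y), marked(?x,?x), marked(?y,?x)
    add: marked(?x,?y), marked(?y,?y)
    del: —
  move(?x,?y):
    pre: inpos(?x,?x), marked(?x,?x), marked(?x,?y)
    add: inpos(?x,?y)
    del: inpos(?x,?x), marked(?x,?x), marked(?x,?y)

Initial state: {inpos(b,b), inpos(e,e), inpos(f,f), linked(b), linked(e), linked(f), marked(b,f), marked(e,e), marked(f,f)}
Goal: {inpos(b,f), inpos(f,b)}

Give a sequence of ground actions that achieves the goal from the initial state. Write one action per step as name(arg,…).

step(f,b); grab(f,b); move(f,b)

1. step(f,b)  →  {inpos(b,b), inpos(e,e), inpos(f,f), linked(b), linked(e), linked(f), marked(b,b), marked(b,f), marked(e,e), marked(f,b), marked(f,f)}
2. grab(f,b)  →  {inpos(b,b), inpos(b,f), inpos(e,e), inpos(f,f), linked(b), linked(e), marked(b,b), marked(b,f), marked(e,e), marked(f,b), marked(f,f)}
3. move(f,b)  →  {inpos(b,b), inpos(b,f), inpos(e,e), inpos(f,b), linked(b), linked(e), marked(b,b), marked(b,f), marked(e,e)}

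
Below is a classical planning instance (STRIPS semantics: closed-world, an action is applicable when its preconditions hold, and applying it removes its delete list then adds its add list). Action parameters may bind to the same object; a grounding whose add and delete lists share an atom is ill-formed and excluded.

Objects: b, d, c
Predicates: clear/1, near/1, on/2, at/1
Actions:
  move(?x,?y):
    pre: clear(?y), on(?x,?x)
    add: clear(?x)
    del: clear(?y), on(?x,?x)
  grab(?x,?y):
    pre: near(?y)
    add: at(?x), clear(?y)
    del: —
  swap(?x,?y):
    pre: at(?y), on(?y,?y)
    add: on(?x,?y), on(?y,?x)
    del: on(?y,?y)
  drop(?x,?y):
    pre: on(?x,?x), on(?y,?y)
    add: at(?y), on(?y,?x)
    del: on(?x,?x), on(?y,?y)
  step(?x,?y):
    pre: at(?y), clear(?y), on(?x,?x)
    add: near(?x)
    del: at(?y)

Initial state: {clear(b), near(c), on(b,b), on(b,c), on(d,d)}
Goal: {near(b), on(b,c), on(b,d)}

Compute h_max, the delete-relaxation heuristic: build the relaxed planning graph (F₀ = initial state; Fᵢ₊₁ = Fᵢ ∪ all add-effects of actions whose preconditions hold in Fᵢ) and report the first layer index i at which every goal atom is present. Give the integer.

2

F0 = init (5 atoms)
F1 = F0 ∪ {at(b), at(c), at(d), clear(c), clear(d), on(b,d), on(d,b)}  (12 atoms)
F2 = F1 ∪ {near(b), near(d), on(c,b), on(c,d), on(d,c)}  (17 atoms)
goal ⊆ F2  ⇒  h_max = 2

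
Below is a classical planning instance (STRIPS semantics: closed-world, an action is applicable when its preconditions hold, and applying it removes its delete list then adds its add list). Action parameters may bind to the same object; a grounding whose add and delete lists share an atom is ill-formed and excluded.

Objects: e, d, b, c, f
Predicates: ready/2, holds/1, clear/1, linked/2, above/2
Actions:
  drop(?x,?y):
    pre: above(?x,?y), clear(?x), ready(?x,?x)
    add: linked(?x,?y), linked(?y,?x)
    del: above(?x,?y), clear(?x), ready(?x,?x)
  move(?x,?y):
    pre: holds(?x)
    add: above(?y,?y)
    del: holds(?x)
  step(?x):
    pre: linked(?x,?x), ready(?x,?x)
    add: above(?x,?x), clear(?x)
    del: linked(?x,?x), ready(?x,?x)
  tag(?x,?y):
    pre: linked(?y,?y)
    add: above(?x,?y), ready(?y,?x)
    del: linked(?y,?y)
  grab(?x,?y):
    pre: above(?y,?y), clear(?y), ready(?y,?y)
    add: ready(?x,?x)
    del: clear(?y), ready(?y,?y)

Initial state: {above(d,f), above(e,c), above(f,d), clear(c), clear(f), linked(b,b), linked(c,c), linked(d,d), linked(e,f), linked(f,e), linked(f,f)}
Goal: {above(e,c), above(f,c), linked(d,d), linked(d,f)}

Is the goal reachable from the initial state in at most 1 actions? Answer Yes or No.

1. tag(f,c)  →  {above(d,f), above(e,c), above(f,c), above(f,d), clear(c), clear(f), linked(b,b), linked(d,d), linked(e,f), linked(f,e), linked(f,f), ready(c,f)}
2. tag(f,f)  →  {above(d,f), above(e,c), above(f,c), above(f,d), above(f,f), clear(c), clear(f), linked(b,b), linked(d,d), linked(e,f), linked(f,e), ready(c,f), ready(f,f)}
3. drop(f,d)  →  {above(d,f), above(e,c), above(f,c), above(f,f), clear(c), linked(b,b), linked(d,d), linked(d,f), linked(e,f), linked(f,d), linked(f,e), ready(c,f)}
optimal plan length = 3; 3 > 1

No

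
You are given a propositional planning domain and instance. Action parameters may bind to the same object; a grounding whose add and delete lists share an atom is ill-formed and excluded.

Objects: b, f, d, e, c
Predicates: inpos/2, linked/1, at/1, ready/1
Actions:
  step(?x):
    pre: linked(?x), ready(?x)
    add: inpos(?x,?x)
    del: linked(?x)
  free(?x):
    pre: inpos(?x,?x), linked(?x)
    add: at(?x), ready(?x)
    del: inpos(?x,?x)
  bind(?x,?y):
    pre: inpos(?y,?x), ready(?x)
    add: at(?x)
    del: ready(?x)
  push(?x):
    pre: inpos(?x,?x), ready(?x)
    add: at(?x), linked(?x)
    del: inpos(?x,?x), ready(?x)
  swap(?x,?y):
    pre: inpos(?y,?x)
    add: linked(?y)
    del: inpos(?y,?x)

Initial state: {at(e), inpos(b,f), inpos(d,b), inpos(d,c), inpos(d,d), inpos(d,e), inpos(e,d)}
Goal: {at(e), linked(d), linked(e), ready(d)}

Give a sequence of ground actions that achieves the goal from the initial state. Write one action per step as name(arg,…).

1. swap(b,d)  →  {at(e), inpos(b,f), inpos(d,c), inpos(d,d), inpos(d,e), inpos(e,d), linked(d)}
2. free(d)  →  {at(d), at(e), inpos(b,f), inpos(d,c), inpos(d,e), inpos(e,d), linked(d), ready(d)}
3. swap(d,e)  →  {at(d), at(e), inpos(b,f), inpos(d,c), inpos(d,e), linked(d), linked(e), ready(d)}

swap(b,d); free(d); swap(d,e)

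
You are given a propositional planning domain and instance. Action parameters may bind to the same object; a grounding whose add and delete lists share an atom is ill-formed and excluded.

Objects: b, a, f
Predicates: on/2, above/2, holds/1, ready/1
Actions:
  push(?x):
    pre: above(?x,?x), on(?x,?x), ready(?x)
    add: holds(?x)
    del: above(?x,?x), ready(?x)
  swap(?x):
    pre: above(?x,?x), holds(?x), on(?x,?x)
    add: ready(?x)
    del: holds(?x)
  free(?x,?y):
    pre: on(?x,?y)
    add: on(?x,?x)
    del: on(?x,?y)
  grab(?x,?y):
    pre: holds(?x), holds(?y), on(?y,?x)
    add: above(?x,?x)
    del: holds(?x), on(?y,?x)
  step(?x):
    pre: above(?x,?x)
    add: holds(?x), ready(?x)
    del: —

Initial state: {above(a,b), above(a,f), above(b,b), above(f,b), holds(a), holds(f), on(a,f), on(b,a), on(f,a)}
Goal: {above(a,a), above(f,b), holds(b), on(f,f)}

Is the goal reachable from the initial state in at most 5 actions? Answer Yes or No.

1. free(f,a)  →  {above(a,b), above(a,f), above(b,b), above(f,b), holds(a), holds(f), on(a,f), on(b,a), on(f,f)}
2. step(b)  →  {above(a,b), above(a,f), above(b,b), above(f,b), holds(a), holds(b), holds(f), on(a,f), on(b,a), on(f,f), ready(b)}
3. grab(a,b)  →  {above(a,a), above(a,b), above(a,f), above(b,b), above(f,b), holds(b), holds(f), on(a,f), on(f,f), ready(b)}
optimal plan length = 3; 3 ≤ 5

Yes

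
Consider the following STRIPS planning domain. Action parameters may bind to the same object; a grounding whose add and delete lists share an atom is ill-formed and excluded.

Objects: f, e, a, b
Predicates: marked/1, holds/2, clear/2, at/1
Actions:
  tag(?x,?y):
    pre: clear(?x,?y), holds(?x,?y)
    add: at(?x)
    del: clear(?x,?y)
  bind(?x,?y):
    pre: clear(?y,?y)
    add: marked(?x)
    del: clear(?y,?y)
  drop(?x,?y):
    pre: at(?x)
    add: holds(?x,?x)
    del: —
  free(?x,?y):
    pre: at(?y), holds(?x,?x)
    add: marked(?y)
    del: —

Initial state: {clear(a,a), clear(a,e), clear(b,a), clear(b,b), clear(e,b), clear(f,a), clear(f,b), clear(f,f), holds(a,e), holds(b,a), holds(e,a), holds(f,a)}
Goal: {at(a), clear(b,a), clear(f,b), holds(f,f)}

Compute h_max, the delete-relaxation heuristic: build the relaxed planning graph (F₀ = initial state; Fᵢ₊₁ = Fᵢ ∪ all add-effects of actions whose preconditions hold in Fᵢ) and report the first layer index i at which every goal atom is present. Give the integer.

F0 = init (12 atoms)
F1 = F0 ∪ {at(a), at(b), at(f), marked(a), marked(b), marked(e), marked(f)}  (19 atoms)
F2 = F1 ∪ {holds(a,a), holds(b,b), holds(f,f)}  (22 atoms)
goal ⊆ F2  ⇒  h_max = 2

2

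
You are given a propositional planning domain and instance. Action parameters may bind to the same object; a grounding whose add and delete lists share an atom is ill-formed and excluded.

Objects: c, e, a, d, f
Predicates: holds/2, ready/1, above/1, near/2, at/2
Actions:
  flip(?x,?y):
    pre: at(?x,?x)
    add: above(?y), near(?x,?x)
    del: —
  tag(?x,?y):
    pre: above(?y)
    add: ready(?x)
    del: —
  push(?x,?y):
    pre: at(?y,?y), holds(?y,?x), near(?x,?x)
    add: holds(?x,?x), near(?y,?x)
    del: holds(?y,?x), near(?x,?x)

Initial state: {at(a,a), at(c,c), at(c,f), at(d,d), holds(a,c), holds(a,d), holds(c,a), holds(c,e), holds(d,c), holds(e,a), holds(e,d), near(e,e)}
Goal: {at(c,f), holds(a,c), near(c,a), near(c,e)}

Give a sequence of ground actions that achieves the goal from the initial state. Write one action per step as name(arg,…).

flip(a,c); push(e,c); push(a,c)

1. flip(a,c)  →  {above(c), at(a,a), at(c,c), at(c,f), at(d,d), holds(a,c), holds(a,d), holds(c,a), holds(c,e), holds(d,c), holds(e,a), holds(e,d), near(a,a), near(e,e)}
2. push(e,c)  →  {above(c), at(a,a), at(c,c), at(c,f), at(d,d), holds(a,c), holds(a,d), holds(c,a), holds(d,c), holds(e,a), holds(e,d), holds(e,e), near(a,a), near(c,e)}
3. push(a,c)  →  {above(c), at(a,a), at(c,c), at(c,f), at(d,d), holds(a,a), holds(a,c), holds(a,d), holds(d,c), holds(e,a), holds(e,d), holds(e,e), near(c,a), near(c,e)}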